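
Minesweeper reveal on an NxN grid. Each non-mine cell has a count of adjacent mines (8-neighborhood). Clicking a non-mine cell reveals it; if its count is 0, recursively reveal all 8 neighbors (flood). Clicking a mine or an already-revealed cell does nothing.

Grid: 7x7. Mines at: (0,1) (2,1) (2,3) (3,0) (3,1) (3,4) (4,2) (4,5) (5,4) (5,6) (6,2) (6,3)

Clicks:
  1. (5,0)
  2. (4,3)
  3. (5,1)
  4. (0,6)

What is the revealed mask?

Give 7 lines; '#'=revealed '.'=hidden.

Answer: ..#####
..#####
....###
.....##
##.#...
##.....
##.....

Derivation:
Click 1 (5,0) count=0: revealed 6 new [(4,0) (4,1) (5,0) (5,1) (6,0) (6,1)] -> total=6
Click 2 (4,3) count=3: revealed 1 new [(4,3)] -> total=7
Click 3 (5,1) count=2: revealed 0 new [(none)] -> total=7
Click 4 (0,6) count=0: revealed 15 new [(0,2) (0,3) (0,4) (0,5) (0,6) (1,2) (1,3) (1,4) (1,5) (1,6) (2,4) (2,5) (2,6) (3,5) (3,6)] -> total=22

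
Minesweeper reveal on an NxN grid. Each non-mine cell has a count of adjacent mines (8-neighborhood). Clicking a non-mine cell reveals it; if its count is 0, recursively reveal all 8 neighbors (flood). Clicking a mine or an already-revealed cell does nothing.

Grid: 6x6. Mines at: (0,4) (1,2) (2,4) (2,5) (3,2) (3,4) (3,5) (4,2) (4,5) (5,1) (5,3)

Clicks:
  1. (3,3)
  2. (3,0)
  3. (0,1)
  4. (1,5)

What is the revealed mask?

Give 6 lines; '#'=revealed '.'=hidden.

Click 1 (3,3) count=4: revealed 1 new [(3,3)] -> total=1
Click 2 (3,0) count=0: revealed 10 new [(0,0) (0,1) (1,0) (1,1) (2,0) (2,1) (3,0) (3,1) (4,0) (4,1)] -> total=11
Click 3 (0,1) count=1: revealed 0 new [(none)] -> total=11
Click 4 (1,5) count=3: revealed 1 new [(1,5)] -> total=12

Answer: ##....
##...#
##....
##.#..
##....
......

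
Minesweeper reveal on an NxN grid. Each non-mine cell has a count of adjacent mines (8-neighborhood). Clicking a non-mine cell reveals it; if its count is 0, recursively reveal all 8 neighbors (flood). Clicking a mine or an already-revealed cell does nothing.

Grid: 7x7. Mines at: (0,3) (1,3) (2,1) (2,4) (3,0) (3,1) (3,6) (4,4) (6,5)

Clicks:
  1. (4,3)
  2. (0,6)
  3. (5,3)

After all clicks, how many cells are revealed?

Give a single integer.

Click 1 (4,3) count=1: revealed 1 new [(4,3)] -> total=1
Click 2 (0,6) count=0: revealed 8 new [(0,4) (0,5) (0,6) (1,4) (1,5) (1,6) (2,5) (2,6)] -> total=9
Click 3 (5,3) count=1: revealed 1 new [(5,3)] -> total=10

Answer: 10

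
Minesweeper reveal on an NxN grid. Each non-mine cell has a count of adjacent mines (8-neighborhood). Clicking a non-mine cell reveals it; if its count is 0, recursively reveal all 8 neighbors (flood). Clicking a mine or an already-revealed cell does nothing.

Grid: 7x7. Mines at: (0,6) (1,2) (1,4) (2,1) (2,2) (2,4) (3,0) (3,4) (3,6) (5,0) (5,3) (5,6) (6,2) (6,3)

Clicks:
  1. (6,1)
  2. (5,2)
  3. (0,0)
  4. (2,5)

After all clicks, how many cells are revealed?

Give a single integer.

Click 1 (6,1) count=2: revealed 1 new [(6,1)] -> total=1
Click 2 (5,2) count=3: revealed 1 new [(5,2)] -> total=2
Click 3 (0,0) count=0: revealed 4 new [(0,0) (0,1) (1,0) (1,1)] -> total=6
Click 4 (2,5) count=4: revealed 1 new [(2,5)] -> total=7

Answer: 7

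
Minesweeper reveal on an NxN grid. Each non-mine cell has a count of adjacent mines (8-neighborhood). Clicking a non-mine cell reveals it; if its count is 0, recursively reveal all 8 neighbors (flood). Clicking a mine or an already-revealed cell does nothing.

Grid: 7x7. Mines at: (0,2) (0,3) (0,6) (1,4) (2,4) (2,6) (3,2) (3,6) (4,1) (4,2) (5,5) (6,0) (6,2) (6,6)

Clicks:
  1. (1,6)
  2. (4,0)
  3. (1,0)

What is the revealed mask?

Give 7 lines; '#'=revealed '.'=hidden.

Click 1 (1,6) count=2: revealed 1 new [(1,6)] -> total=1
Click 2 (4,0) count=1: revealed 1 new [(4,0)] -> total=2
Click 3 (1,0) count=0: revealed 8 new [(0,0) (0,1) (1,0) (1,1) (2,0) (2,1) (3,0) (3,1)] -> total=10

Answer: ##.....
##....#
##.....
##.....
#......
.......
.......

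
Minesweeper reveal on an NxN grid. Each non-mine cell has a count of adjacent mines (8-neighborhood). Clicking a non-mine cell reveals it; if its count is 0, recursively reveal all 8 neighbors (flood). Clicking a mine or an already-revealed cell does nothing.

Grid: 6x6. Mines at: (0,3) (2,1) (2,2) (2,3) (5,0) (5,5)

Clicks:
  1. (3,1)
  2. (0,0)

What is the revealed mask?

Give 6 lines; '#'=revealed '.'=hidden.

Click 1 (3,1) count=2: revealed 1 new [(3,1)] -> total=1
Click 2 (0,0) count=0: revealed 6 new [(0,0) (0,1) (0,2) (1,0) (1,1) (1,2)] -> total=7

Answer: ###...
###...
......
.#....
......
......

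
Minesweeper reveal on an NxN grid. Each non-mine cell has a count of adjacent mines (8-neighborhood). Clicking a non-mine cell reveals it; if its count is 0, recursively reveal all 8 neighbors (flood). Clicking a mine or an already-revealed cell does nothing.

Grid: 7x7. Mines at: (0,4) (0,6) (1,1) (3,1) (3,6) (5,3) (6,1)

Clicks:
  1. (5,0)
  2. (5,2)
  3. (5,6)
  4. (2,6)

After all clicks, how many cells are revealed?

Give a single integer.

Answer: 12

Derivation:
Click 1 (5,0) count=1: revealed 1 new [(5,0)] -> total=1
Click 2 (5,2) count=2: revealed 1 new [(5,2)] -> total=2
Click 3 (5,6) count=0: revealed 9 new [(4,4) (4,5) (4,6) (5,4) (5,5) (5,6) (6,4) (6,5) (6,6)] -> total=11
Click 4 (2,6) count=1: revealed 1 new [(2,6)] -> total=12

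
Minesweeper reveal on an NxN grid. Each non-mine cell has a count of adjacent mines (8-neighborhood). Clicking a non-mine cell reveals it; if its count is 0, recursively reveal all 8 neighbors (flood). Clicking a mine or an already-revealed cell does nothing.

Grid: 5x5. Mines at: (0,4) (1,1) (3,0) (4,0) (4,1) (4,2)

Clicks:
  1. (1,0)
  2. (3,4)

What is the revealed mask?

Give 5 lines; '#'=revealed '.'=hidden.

Click 1 (1,0) count=1: revealed 1 new [(1,0)] -> total=1
Click 2 (3,4) count=0: revealed 11 new [(1,2) (1,3) (1,4) (2,2) (2,3) (2,4) (3,2) (3,3) (3,4) (4,3) (4,4)] -> total=12

Answer: .....
#.###
..###
..###
...##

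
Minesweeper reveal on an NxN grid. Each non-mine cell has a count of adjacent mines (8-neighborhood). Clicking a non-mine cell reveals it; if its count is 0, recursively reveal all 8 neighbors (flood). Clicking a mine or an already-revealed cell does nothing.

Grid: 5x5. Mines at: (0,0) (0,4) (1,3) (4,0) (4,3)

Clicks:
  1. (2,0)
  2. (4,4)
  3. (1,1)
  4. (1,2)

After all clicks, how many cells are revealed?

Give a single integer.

Answer: 10

Derivation:
Click 1 (2,0) count=0: revealed 9 new [(1,0) (1,1) (1,2) (2,0) (2,1) (2,2) (3,0) (3,1) (3,2)] -> total=9
Click 2 (4,4) count=1: revealed 1 new [(4,4)] -> total=10
Click 3 (1,1) count=1: revealed 0 new [(none)] -> total=10
Click 4 (1,2) count=1: revealed 0 new [(none)] -> total=10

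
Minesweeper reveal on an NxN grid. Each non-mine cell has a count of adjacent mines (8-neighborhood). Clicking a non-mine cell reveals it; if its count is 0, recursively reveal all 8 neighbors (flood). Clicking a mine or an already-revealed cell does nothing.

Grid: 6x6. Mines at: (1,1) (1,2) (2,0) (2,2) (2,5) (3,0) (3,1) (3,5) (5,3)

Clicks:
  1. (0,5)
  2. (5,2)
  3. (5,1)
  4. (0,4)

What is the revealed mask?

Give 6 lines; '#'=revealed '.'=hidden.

Answer: ...###
...###
......
......
###...
###...

Derivation:
Click 1 (0,5) count=0: revealed 6 new [(0,3) (0,4) (0,5) (1,3) (1,4) (1,5)] -> total=6
Click 2 (5,2) count=1: revealed 1 new [(5,2)] -> total=7
Click 3 (5,1) count=0: revealed 5 new [(4,0) (4,1) (4,2) (5,0) (5,1)] -> total=12
Click 4 (0,4) count=0: revealed 0 new [(none)] -> total=12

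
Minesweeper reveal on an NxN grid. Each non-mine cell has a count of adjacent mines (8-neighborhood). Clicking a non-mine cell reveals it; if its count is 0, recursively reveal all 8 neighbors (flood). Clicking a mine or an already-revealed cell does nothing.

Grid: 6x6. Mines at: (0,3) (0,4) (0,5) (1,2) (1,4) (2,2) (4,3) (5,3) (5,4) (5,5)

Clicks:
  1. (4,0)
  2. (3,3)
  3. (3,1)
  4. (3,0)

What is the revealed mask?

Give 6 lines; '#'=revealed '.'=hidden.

Answer: ##....
##....
##....
####..
###...
###...

Derivation:
Click 1 (4,0) count=0: revealed 15 new [(0,0) (0,1) (1,0) (1,1) (2,0) (2,1) (3,0) (3,1) (3,2) (4,0) (4,1) (4,2) (5,0) (5,1) (5,2)] -> total=15
Click 2 (3,3) count=2: revealed 1 new [(3,3)] -> total=16
Click 3 (3,1) count=1: revealed 0 new [(none)] -> total=16
Click 4 (3,0) count=0: revealed 0 new [(none)] -> total=16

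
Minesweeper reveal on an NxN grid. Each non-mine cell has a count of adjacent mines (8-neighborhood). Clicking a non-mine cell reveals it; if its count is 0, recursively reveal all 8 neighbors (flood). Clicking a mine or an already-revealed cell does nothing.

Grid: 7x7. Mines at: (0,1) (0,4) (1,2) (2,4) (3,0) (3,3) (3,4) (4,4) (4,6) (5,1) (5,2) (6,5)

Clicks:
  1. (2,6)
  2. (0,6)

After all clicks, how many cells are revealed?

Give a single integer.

Click 1 (2,6) count=0: revealed 8 new [(0,5) (0,6) (1,5) (1,6) (2,5) (2,6) (3,5) (3,6)] -> total=8
Click 2 (0,6) count=0: revealed 0 new [(none)] -> total=8

Answer: 8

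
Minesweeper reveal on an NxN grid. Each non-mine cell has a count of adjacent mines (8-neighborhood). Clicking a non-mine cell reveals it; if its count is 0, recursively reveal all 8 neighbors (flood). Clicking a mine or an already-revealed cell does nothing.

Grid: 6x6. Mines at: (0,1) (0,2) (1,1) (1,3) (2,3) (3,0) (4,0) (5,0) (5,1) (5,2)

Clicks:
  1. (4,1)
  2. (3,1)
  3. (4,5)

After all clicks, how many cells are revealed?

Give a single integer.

Answer: 17

Derivation:
Click 1 (4,1) count=5: revealed 1 new [(4,1)] -> total=1
Click 2 (3,1) count=2: revealed 1 new [(3,1)] -> total=2
Click 3 (4,5) count=0: revealed 15 new [(0,4) (0,5) (1,4) (1,5) (2,4) (2,5) (3,3) (3,4) (3,5) (4,3) (4,4) (4,5) (5,3) (5,4) (5,5)] -> total=17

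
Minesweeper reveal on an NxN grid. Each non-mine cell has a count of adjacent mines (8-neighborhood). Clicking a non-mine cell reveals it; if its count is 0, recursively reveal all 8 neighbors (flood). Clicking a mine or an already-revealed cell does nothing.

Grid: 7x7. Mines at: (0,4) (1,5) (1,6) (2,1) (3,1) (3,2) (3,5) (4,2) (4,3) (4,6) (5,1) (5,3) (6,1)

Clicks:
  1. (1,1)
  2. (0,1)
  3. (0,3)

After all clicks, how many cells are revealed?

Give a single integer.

Answer: 8

Derivation:
Click 1 (1,1) count=1: revealed 1 new [(1,1)] -> total=1
Click 2 (0,1) count=0: revealed 7 new [(0,0) (0,1) (0,2) (0,3) (1,0) (1,2) (1,3)] -> total=8
Click 3 (0,3) count=1: revealed 0 new [(none)] -> total=8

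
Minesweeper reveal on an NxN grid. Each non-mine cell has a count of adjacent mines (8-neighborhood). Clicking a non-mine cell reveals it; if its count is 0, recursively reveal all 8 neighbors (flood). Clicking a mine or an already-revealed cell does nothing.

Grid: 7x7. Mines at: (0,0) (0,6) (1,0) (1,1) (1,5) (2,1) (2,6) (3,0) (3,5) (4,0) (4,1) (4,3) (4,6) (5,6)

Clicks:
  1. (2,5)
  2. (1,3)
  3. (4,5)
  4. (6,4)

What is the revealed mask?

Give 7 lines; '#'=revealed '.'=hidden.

Answer: ..###..
..###..
..####.
..###..
.....#.
######.
######.

Derivation:
Click 1 (2,5) count=3: revealed 1 new [(2,5)] -> total=1
Click 2 (1,3) count=0: revealed 12 new [(0,2) (0,3) (0,4) (1,2) (1,3) (1,4) (2,2) (2,3) (2,4) (3,2) (3,3) (3,4)] -> total=13
Click 3 (4,5) count=3: revealed 1 new [(4,5)] -> total=14
Click 4 (6,4) count=0: revealed 12 new [(5,0) (5,1) (5,2) (5,3) (5,4) (5,5) (6,0) (6,1) (6,2) (6,3) (6,4) (6,5)] -> total=26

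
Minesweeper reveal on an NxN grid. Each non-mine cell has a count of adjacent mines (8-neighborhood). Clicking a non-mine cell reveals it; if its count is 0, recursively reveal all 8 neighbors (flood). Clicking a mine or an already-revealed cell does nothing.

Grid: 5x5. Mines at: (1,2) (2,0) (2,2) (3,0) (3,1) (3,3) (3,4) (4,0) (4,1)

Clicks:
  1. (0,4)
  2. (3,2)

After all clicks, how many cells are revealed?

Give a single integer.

Click 1 (0,4) count=0: revealed 6 new [(0,3) (0,4) (1,3) (1,4) (2,3) (2,4)] -> total=6
Click 2 (3,2) count=4: revealed 1 new [(3,2)] -> total=7

Answer: 7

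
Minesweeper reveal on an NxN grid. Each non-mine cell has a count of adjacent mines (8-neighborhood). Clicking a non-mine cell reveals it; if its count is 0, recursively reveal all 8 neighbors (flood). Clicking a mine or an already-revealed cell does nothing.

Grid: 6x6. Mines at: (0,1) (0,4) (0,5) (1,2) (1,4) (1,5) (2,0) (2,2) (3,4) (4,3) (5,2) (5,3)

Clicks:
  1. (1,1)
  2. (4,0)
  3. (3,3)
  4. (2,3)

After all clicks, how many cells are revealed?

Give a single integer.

Click 1 (1,1) count=4: revealed 1 new [(1,1)] -> total=1
Click 2 (4,0) count=0: revealed 6 new [(3,0) (3,1) (4,0) (4,1) (5,0) (5,1)] -> total=7
Click 3 (3,3) count=3: revealed 1 new [(3,3)] -> total=8
Click 4 (2,3) count=4: revealed 1 new [(2,3)] -> total=9

Answer: 9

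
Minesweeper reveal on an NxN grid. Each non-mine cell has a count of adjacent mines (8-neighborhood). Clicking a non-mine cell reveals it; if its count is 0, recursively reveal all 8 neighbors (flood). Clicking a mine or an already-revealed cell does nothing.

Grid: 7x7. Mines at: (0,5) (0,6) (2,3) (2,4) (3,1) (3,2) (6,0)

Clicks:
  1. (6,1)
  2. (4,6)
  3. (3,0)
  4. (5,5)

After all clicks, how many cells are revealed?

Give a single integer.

Answer: 27

Derivation:
Click 1 (6,1) count=1: revealed 1 new [(6,1)] -> total=1
Click 2 (4,6) count=0: revealed 25 new [(1,5) (1,6) (2,5) (2,6) (3,3) (3,4) (3,5) (3,6) (4,1) (4,2) (4,3) (4,4) (4,5) (4,6) (5,1) (5,2) (5,3) (5,4) (5,5) (5,6) (6,2) (6,3) (6,4) (6,5) (6,6)] -> total=26
Click 3 (3,0) count=1: revealed 1 new [(3,0)] -> total=27
Click 4 (5,5) count=0: revealed 0 new [(none)] -> total=27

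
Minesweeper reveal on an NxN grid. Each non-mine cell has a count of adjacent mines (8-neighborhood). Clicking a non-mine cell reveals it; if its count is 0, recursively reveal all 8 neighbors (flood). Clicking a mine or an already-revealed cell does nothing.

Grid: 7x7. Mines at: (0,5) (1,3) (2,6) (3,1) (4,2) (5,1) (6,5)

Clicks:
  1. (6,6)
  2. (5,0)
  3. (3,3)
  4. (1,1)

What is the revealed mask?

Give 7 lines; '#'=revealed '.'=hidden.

Answer: ###....
###....
###....
...#...
.......
#......
......#

Derivation:
Click 1 (6,6) count=1: revealed 1 new [(6,6)] -> total=1
Click 2 (5,0) count=1: revealed 1 new [(5,0)] -> total=2
Click 3 (3,3) count=1: revealed 1 new [(3,3)] -> total=3
Click 4 (1,1) count=0: revealed 9 new [(0,0) (0,1) (0,2) (1,0) (1,1) (1,2) (2,0) (2,1) (2,2)] -> total=12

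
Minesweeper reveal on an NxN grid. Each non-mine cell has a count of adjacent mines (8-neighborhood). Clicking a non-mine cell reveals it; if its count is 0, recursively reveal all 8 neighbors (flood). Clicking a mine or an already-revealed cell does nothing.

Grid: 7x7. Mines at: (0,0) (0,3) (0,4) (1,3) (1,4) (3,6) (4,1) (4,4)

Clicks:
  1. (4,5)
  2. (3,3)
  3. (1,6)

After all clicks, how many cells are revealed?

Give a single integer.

Click 1 (4,5) count=2: revealed 1 new [(4,5)] -> total=1
Click 2 (3,3) count=1: revealed 1 new [(3,3)] -> total=2
Click 3 (1,6) count=0: revealed 6 new [(0,5) (0,6) (1,5) (1,6) (2,5) (2,6)] -> total=8

Answer: 8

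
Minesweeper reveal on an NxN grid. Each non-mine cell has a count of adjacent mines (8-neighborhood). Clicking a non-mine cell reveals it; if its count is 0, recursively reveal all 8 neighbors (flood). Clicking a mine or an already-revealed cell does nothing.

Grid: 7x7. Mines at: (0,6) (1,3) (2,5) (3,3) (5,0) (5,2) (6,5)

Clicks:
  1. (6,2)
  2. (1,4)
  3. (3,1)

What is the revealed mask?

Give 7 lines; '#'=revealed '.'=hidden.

Click 1 (6,2) count=1: revealed 1 new [(6,2)] -> total=1
Click 2 (1,4) count=2: revealed 1 new [(1,4)] -> total=2
Click 3 (3,1) count=0: revealed 15 new [(0,0) (0,1) (0,2) (1,0) (1,1) (1,2) (2,0) (2,1) (2,2) (3,0) (3,1) (3,2) (4,0) (4,1) (4,2)] -> total=17

Answer: ###....
###.#..
###....
###....
###....
.......
..#....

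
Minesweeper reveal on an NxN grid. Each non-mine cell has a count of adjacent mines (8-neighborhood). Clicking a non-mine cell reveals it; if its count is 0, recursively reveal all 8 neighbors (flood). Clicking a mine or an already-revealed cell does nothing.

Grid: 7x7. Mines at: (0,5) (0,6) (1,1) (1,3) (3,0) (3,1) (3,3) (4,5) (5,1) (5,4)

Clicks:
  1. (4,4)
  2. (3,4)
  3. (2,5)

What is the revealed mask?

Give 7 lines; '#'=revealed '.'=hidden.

Answer: .......
....###
....###
....###
....#..
.......
.......

Derivation:
Click 1 (4,4) count=3: revealed 1 new [(4,4)] -> total=1
Click 2 (3,4) count=2: revealed 1 new [(3,4)] -> total=2
Click 3 (2,5) count=0: revealed 8 new [(1,4) (1,5) (1,6) (2,4) (2,5) (2,6) (3,5) (3,6)] -> total=10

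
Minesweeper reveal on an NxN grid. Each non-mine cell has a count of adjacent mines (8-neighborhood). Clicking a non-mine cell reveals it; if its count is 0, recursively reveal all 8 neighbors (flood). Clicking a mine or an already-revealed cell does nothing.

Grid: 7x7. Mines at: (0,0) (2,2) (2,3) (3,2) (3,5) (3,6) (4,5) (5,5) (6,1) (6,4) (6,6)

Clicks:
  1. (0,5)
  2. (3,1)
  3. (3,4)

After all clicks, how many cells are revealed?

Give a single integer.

Click 1 (0,5) count=0: revealed 15 new [(0,1) (0,2) (0,3) (0,4) (0,5) (0,6) (1,1) (1,2) (1,3) (1,4) (1,5) (1,6) (2,4) (2,5) (2,6)] -> total=15
Click 2 (3,1) count=2: revealed 1 new [(3,1)] -> total=16
Click 3 (3,4) count=3: revealed 1 new [(3,4)] -> total=17

Answer: 17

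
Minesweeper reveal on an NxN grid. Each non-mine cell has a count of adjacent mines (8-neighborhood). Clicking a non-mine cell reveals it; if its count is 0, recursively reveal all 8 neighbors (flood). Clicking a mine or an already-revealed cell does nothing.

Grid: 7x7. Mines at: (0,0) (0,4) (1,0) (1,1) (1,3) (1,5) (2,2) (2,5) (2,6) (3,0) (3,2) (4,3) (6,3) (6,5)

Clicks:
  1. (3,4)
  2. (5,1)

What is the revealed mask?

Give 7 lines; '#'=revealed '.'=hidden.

Answer: .......
.......
.......
....#..
###....
###....
###....

Derivation:
Click 1 (3,4) count=2: revealed 1 new [(3,4)] -> total=1
Click 2 (5,1) count=0: revealed 9 new [(4,0) (4,1) (4,2) (5,0) (5,1) (5,2) (6,0) (6,1) (6,2)] -> total=10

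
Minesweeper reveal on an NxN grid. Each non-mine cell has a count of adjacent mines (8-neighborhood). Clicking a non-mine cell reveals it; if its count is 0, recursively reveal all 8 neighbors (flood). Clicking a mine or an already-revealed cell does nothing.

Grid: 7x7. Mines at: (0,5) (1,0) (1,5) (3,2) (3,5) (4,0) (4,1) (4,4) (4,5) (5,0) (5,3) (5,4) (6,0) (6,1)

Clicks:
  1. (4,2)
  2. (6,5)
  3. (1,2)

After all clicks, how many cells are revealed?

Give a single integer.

Answer: 14

Derivation:
Click 1 (4,2) count=3: revealed 1 new [(4,2)] -> total=1
Click 2 (6,5) count=1: revealed 1 new [(6,5)] -> total=2
Click 3 (1,2) count=0: revealed 12 new [(0,1) (0,2) (0,3) (0,4) (1,1) (1,2) (1,3) (1,4) (2,1) (2,2) (2,3) (2,4)] -> total=14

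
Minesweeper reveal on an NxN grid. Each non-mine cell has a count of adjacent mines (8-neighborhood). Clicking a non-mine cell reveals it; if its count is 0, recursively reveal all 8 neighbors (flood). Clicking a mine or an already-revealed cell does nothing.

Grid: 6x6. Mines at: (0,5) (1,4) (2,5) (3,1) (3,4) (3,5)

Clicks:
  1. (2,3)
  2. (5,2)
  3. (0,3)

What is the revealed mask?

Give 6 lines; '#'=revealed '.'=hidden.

Answer: ...#..
......
...#..
......
######
######

Derivation:
Click 1 (2,3) count=2: revealed 1 new [(2,3)] -> total=1
Click 2 (5,2) count=0: revealed 12 new [(4,0) (4,1) (4,2) (4,3) (4,4) (4,5) (5,0) (5,1) (5,2) (5,3) (5,4) (5,5)] -> total=13
Click 3 (0,3) count=1: revealed 1 new [(0,3)] -> total=14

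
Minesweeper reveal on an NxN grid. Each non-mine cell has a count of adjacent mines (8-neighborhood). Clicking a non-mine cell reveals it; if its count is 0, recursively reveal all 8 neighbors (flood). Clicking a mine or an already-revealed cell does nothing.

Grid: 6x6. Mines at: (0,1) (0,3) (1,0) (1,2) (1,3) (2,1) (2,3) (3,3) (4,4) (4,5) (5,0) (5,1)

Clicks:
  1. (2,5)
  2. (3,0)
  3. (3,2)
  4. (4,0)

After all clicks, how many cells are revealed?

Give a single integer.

Answer: 11

Derivation:
Click 1 (2,5) count=0: revealed 8 new [(0,4) (0,5) (1,4) (1,5) (2,4) (2,5) (3,4) (3,5)] -> total=8
Click 2 (3,0) count=1: revealed 1 new [(3,0)] -> total=9
Click 3 (3,2) count=3: revealed 1 new [(3,2)] -> total=10
Click 4 (4,0) count=2: revealed 1 new [(4,0)] -> total=11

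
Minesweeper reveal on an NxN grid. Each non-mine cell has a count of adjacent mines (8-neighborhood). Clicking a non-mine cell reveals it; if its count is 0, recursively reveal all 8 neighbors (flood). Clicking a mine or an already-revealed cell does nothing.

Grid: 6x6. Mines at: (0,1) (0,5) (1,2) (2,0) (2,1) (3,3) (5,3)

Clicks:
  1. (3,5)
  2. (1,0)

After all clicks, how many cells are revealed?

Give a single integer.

Click 1 (3,5) count=0: revealed 10 new [(1,4) (1,5) (2,4) (2,5) (3,4) (3,5) (4,4) (4,5) (5,4) (5,5)] -> total=10
Click 2 (1,0) count=3: revealed 1 new [(1,0)] -> total=11

Answer: 11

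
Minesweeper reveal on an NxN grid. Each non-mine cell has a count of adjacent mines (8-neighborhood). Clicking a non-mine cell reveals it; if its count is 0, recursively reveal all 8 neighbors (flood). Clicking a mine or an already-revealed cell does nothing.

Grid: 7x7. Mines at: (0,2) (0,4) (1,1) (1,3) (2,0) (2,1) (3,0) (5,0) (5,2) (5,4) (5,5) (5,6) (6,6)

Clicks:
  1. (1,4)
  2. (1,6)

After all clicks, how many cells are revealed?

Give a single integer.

Answer: 20

Derivation:
Click 1 (1,4) count=2: revealed 1 new [(1,4)] -> total=1
Click 2 (1,6) count=0: revealed 19 new [(0,5) (0,6) (1,5) (1,6) (2,2) (2,3) (2,4) (2,5) (2,6) (3,2) (3,3) (3,4) (3,5) (3,6) (4,2) (4,3) (4,4) (4,5) (4,6)] -> total=20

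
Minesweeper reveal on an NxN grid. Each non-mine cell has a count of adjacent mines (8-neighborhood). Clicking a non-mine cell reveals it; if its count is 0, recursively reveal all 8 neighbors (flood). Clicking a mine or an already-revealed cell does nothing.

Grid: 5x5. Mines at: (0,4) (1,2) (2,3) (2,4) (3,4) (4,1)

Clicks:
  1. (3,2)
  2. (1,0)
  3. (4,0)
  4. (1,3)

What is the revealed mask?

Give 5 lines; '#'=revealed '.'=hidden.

Click 1 (3,2) count=2: revealed 1 new [(3,2)] -> total=1
Click 2 (1,0) count=0: revealed 8 new [(0,0) (0,1) (1,0) (1,1) (2,0) (2,1) (3,0) (3,1)] -> total=9
Click 3 (4,0) count=1: revealed 1 new [(4,0)] -> total=10
Click 4 (1,3) count=4: revealed 1 new [(1,3)] -> total=11

Answer: ##...
##.#.
##...
###..
#....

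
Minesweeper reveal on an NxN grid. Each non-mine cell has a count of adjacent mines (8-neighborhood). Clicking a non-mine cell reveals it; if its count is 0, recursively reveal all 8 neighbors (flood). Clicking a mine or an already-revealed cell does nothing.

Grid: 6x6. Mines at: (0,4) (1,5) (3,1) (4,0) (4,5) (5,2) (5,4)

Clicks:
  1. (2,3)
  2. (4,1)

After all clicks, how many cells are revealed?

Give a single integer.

Answer: 21

Derivation:
Click 1 (2,3) count=0: revealed 20 new [(0,0) (0,1) (0,2) (0,3) (1,0) (1,1) (1,2) (1,3) (1,4) (2,0) (2,1) (2,2) (2,3) (2,4) (3,2) (3,3) (3,4) (4,2) (4,3) (4,4)] -> total=20
Click 2 (4,1) count=3: revealed 1 new [(4,1)] -> total=21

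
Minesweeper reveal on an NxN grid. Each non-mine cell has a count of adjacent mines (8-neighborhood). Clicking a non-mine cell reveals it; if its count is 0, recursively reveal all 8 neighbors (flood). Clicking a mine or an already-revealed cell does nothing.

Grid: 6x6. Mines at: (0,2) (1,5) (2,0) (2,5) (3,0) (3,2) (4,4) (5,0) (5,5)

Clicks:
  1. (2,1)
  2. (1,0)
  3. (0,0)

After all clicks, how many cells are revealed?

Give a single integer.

Click 1 (2,1) count=3: revealed 1 new [(2,1)] -> total=1
Click 2 (1,0) count=1: revealed 1 new [(1,0)] -> total=2
Click 3 (0,0) count=0: revealed 3 new [(0,0) (0,1) (1,1)] -> total=5

Answer: 5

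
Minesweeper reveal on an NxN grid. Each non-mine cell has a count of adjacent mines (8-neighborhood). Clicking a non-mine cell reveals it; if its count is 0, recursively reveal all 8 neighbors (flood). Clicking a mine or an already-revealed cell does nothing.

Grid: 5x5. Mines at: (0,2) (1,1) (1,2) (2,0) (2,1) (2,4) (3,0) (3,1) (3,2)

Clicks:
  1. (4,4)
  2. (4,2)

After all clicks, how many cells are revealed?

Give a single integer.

Click 1 (4,4) count=0: revealed 4 new [(3,3) (3,4) (4,3) (4,4)] -> total=4
Click 2 (4,2) count=2: revealed 1 new [(4,2)] -> total=5

Answer: 5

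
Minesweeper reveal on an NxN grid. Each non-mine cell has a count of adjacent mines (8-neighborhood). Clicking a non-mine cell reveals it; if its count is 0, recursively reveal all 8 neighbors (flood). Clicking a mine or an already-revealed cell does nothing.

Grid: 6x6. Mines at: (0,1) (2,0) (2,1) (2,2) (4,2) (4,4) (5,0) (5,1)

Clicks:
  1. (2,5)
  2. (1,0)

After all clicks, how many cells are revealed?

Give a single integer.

Answer: 15

Derivation:
Click 1 (2,5) count=0: revealed 14 new [(0,2) (0,3) (0,4) (0,5) (1,2) (1,3) (1,4) (1,5) (2,3) (2,4) (2,5) (3,3) (3,4) (3,5)] -> total=14
Click 2 (1,0) count=3: revealed 1 new [(1,0)] -> total=15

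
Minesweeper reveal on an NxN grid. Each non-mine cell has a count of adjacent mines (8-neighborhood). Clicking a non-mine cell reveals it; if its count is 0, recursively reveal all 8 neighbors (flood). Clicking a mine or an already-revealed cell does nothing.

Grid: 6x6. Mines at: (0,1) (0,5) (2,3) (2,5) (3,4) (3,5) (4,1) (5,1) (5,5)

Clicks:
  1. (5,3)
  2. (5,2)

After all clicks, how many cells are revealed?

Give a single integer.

Click 1 (5,3) count=0: revealed 6 new [(4,2) (4,3) (4,4) (5,2) (5,3) (5,4)] -> total=6
Click 2 (5,2) count=2: revealed 0 new [(none)] -> total=6

Answer: 6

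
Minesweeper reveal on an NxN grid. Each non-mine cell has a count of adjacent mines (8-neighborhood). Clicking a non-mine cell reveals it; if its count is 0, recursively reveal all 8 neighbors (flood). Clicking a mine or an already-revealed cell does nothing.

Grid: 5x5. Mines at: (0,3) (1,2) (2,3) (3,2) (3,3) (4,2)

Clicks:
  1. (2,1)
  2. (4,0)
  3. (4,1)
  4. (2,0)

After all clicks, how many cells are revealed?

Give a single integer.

Click 1 (2,1) count=2: revealed 1 new [(2,1)] -> total=1
Click 2 (4,0) count=0: revealed 9 new [(0,0) (0,1) (1,0) (1,1) (2,0) (3,0) (3,1) (4,0) (4,1)] -> total=10
Click 3 (4,1) count=2: revealed 0 new [(none)] -> total=10
Click 4 (2,0) count=0: revealed 0 new [(none)] -> total=10

Answer: 10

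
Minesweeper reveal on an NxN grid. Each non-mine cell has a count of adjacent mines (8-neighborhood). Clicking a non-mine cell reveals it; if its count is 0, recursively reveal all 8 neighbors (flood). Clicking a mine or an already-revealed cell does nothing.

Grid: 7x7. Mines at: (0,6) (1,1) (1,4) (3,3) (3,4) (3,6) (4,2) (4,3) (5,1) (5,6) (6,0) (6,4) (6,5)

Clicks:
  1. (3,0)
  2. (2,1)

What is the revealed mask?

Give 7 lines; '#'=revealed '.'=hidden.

Click 1 (3,0) count=0: revealed 6 new [(2,0) (2,1) (3,0) (3,1) (4,0) (4,1)] -> total=6
Click 2 (2,1) count=1: revealed 0 new [(none)] -> total=6

Answer: .......
.......
##.....
##.....
##.....
.......
.......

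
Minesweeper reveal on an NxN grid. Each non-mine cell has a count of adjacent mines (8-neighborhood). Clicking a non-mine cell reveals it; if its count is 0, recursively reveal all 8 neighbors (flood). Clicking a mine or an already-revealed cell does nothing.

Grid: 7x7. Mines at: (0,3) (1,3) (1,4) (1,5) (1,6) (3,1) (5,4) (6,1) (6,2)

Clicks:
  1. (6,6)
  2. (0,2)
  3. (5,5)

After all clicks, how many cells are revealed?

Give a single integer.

Click 1 (6,6) count=0: revealed 19 new [(2,2) (2,3) (2,4) (2,5) (2,6) (3,2) (3,3) (3,4) (3,5) (3,6) (4,2) (4,3) (4,4) (4,5) (4,6) (5,5) (5,6) (6,5) (6,6)] -> total=19
Click 2 (0,2) count=2: revealed 1 new [(0,2)] -> total=20
Click 3 (5,5) count=1: revealed 0 new [(none)] -> total=20

Answer: 20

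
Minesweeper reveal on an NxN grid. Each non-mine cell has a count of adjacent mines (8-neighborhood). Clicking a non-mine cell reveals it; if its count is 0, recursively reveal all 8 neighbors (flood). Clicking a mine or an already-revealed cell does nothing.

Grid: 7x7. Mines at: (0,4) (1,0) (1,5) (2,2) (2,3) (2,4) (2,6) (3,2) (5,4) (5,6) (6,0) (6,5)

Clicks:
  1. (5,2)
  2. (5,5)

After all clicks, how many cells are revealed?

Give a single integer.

Click 1 (5,2) count=0: revealed 9 new [(4,1) (4,2) (4,3) (5,1) (5,2) (5,3) (6,1) (6,2) (6,3)] -> total=9
Click 2 (5,5) count=3: revealed 1 new [(5,5)] -> total=10

Answer: 10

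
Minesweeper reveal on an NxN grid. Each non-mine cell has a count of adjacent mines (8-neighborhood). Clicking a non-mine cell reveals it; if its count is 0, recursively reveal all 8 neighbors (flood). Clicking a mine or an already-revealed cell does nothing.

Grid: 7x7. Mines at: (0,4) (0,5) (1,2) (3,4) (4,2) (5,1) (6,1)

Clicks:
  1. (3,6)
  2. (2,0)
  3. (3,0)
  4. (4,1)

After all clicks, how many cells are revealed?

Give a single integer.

Answer: 30

Derivation:
Click 1 (3,6) count=0: revealed 20 new [(1,5) (1,6) (2,5) (2,6) (3,5) (3,6) (4,3) (4,4) (4,5) (4,6) (5,2) (5,3) (5,4) (5,5) (5,6) (6,2) (6,3) (6,4) (6,5) (6,6)] -> total=20
Click 2 (2,0) count=0: revealed 10 new [(0,0) (0,1) (1,0) (1,1) (2,0) (2,1) (3,0) (3,1) (4,0) (4,1)] -> total=30
Click 3 (3,0) count=0: revealed 0 new [(none)] -> total=30
Click 4 (4,1) count=2: revealed 0 new [(none)] -> total=30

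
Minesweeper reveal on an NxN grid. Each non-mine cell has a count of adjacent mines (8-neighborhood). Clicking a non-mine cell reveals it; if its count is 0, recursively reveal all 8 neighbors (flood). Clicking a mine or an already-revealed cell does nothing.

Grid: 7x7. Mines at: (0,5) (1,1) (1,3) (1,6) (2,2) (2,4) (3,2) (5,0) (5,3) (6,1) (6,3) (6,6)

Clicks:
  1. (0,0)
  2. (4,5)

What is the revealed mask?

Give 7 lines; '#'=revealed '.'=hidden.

Click 1 (0,0) count=1: revealed 1 new [(0,0)] -> total=1
Click 2 (4,5) count=0: revealed 11 new [(2,5) (2,6) (3,4) (3,5) (3,6) (4,4) (4,5) (4,6) (5,4) (5,5) (5,6)] -> total=12

Answer: #......
.......
.....##
....###
....###
....###
.......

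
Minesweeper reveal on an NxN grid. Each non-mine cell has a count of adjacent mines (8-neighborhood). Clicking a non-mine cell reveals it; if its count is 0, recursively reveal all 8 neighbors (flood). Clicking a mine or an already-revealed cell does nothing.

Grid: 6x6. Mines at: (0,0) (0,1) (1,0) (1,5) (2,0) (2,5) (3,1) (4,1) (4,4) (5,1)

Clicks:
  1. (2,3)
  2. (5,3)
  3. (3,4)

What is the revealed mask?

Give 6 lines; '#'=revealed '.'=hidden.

Answer: ..###.
..###.
..###.
..###.
......
...#..

Derivation:
Click 1 (2,3) count=0: revealed 12 new [(0,2) (0,3) (0,4) (1,2) (1,3) (1,4) (2,2) (2,3) (2,4) (3,2) (3,3) (3,4)] -> total=12
Click 2 (5,3) count=1: revealed 1 new [(5,3)] -> total=13
Click 3 (3,4) count=2: revealed 0 new [(none)] -> total=13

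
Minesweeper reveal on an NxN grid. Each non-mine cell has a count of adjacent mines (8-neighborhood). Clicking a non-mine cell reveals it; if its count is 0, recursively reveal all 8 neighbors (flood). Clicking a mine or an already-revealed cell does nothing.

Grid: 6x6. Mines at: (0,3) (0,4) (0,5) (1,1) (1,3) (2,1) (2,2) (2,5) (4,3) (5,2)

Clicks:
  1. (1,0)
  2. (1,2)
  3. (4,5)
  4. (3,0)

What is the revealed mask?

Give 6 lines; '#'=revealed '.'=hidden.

Answer: ......
#.#...
......
#...##
....##
....##

Derivation:
Click 1 (1,0) count=2: revealed 1 new [(1,0)] -> total=1
Click 2 (1,2) count=5: revealed 1 new [(1,2)] -> total=2
Click 3 (4,5) count=0: revealed 6 new [(3,4) (3,5) (4,4) (4,5) (5,4) (5,5)] -> total=8
Click 4 (3,0) count=1: revealed 1 new [(3,0)] -> total=9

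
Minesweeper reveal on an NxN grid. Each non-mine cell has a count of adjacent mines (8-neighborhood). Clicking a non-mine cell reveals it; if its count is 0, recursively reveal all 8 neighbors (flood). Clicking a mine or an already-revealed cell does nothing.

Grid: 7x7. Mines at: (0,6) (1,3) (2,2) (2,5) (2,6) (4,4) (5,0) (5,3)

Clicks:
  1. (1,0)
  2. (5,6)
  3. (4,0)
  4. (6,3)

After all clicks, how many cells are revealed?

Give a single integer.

Click 1 (1,0) count=0: revealed 12 new [(0,0) (0,1) (0,2) (1,0) (1,1) (1,2) (2,0) (2,1) (3,0) (3,1) (4,0) (4,1)] -> total=12
Click 2 (5,6) count=0: revealed 10 new [(3,5) (3,6) (4,5) (4,6) (5,4) (5,5) (5,6) (6,4) (6,5) (6,6)] -> total=22
Click 3 (4,0) count=1: revealed 0 new [(none)] -> total=22
Click 4 (6,3) count=1: revealed 1 new [(6,3)] -> total=23

Answer: 23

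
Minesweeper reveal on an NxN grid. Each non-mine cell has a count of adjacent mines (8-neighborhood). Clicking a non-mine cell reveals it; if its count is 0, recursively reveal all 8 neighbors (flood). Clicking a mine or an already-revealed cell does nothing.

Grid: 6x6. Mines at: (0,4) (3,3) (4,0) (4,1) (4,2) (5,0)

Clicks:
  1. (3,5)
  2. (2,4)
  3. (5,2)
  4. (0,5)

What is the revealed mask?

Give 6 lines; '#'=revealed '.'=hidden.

Answer: .....#
....##
....##
....##
...###
..####

Derivation:
Click 1 (3,5) count=0: revealed 12 new [(1,4) (1,5) (2,4) (2,5) (3,4) (3,5) (4,3) (4,4) (4,5) (5,3) (5,4) (5,5)] -> total=12
Click 2 (2,4) count=1: revealed 0 new [(none)] -> total=12
Click 3 (5,2) count=2: revealed 1 new [(5,2)] -> total=13
Click 4 (0,5) count=1: revealed 1 new [(0,5)] -> total=14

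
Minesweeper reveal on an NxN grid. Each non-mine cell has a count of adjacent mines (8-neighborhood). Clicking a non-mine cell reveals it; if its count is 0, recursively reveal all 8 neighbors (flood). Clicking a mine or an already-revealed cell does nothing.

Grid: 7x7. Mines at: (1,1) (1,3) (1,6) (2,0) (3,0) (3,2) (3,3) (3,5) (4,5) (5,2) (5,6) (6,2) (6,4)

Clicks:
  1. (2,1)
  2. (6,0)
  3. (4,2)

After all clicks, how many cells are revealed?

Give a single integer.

Click 1 (2,1) count=4: revealed 1 new [(2,1)] -> total=1
Click 2 (6,0) count=0: revealed 6 new [(4,0) (4,1) (5,0) (5,1) (6,0) (6,1)] -> total=7
Click 3 (4,2) count=3: revealed 1 new [(4,2)] -> total=8

Answer: 8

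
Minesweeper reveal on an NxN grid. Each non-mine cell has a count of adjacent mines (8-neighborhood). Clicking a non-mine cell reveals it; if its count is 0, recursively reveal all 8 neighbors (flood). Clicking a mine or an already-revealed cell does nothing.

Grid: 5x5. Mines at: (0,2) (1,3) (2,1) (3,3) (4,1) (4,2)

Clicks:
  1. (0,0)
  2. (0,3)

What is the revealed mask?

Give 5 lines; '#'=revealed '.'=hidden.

Click 1 (0,0) count=0: revealed 4 new [(0,0) (0,1) (1,0) (1,1)] -> total=4
Click 2 (0,3) count=2: revealed 1 new [(0,3)] -> total=5

Answer: ##.#.
##...
.....
.....
.....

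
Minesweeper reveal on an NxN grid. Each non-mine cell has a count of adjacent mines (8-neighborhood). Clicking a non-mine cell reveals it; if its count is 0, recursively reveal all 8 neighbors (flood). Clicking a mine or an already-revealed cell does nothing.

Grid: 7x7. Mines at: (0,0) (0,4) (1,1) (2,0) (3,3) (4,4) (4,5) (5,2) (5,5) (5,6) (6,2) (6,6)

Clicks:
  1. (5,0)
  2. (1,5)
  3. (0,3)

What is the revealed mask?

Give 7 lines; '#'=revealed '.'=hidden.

Answer: ...#...
.....#.
.......
##.....
##.....
##.....
##.....

Derivation:
Click 1 (5,0) count=0: revealed 8 new [(3,0) (3,1) (4,0) (4,1) (5,0) (5,1) (6,0) (6,1)] -> total=8
Click 2 (1,5) count=1: revealed 1 new [(1,5)] -> total=9
Click 3 (0,3) count=1: revealed 1 new [(0,3)] -> total=10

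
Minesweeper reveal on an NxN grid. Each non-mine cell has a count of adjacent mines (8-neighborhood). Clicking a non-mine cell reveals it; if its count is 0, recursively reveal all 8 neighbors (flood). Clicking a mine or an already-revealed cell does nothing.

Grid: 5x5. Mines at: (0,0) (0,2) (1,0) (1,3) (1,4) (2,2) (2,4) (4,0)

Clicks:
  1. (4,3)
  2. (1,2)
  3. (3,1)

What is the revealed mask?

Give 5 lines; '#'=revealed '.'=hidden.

Answer: .....
..#..
.....
.####
.####

Derivation:
Click 1 (4,3) count=0: revealed 8 new [(3,1) (3,2) (3,3) (3,4) (4,1) (4,2) (4,3) (4,4)] -> total=8
Click 2 (1,2) count=3: revealed 1 new [(1,2)] -> total=9
Click 3 (3,1) count=2: revealed 0 new [(none)] -> total=9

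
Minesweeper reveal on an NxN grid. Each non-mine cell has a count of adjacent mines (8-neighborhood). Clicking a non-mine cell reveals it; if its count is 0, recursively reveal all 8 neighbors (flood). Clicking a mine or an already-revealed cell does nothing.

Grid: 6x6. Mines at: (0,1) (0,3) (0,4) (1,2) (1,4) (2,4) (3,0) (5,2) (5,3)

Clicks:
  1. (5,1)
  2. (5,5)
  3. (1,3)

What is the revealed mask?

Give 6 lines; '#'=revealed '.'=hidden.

Answer: ......
...#..
......
....##
....##
.#..##

Derivation:
Click 1 (5,1) count=1: revealed 1 new [(5,1)] -> total=1
Click 2 (5,5) count=0: revealed 6 new [(3,4) (3,5) (4,4) (4,5) (5,4) (5,5)] -> total=7
Click 3 (1,3) count=5: revealed 1 new [(1,3)] -> total=8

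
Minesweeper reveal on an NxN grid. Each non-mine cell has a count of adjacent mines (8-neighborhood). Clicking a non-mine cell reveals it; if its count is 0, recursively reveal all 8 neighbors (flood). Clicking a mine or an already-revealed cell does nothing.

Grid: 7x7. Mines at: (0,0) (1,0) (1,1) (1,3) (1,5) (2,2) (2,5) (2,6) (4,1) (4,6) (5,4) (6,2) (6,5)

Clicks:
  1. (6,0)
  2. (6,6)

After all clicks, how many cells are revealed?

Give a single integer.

Click 1 (6,0) count=0: revealed 4 new [(5,0) (5,1) (6,0) (6,1)] -> total=4
Click 2 (6,6) count=1: revealed 1 new [(6,6)] -> total=5

Answer: 5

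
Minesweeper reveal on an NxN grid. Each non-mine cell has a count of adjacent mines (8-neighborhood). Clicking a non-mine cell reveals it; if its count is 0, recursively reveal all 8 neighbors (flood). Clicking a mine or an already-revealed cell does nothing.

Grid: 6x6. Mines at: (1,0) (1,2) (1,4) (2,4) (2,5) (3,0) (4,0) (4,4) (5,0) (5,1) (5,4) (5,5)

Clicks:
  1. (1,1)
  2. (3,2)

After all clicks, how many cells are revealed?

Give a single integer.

Click 1 (1,1) count=2: revealed 1 new [(1,1)] -> total=1
Click 2 (3,2) count=0: revealed 9 new [(2,1) (2,2) (2,3) (3,1) (3,2) (3,3) (4,1) (4,2) (4,3)] -> total=10

Answer: 10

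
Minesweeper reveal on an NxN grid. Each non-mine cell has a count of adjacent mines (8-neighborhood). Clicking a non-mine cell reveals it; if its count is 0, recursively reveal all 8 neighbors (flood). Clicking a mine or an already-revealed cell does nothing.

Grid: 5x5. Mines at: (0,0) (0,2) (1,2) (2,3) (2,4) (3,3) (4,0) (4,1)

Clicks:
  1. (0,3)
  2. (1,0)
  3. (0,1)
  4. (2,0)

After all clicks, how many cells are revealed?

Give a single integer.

Answer: 8

Derivation:
Click 1 (0,3) count=2: revealed 1 new [(0,3)] -> total=1
Click 2 (1,0) count=1: revealed 1 new [(1,0)] -> total=2
Click 3 (0,1) count=3: revealed 1 new [(0,1)] -> total=3
Click 4 (2,0) count=0: revealed 5 new [(1,1) (2,0) (2,1) (3,0) (3,1)] -> total=8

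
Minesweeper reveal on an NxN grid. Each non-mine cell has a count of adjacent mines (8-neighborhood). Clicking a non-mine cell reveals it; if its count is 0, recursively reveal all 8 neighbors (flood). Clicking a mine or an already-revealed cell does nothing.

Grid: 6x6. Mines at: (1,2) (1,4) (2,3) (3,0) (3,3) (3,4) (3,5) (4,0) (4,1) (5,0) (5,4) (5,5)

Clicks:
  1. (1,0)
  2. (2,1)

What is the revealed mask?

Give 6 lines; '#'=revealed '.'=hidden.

Click 1 (1,0) count=0: revealed 6 new [(0,0) (0,1) (1,0) (1,1) (2,0) (2,1)] -> total=6
Click 2 (2,1) count=2: revealed 0 new [(none)] -> total=6

Answer: ##....
##....
##....
......
......
......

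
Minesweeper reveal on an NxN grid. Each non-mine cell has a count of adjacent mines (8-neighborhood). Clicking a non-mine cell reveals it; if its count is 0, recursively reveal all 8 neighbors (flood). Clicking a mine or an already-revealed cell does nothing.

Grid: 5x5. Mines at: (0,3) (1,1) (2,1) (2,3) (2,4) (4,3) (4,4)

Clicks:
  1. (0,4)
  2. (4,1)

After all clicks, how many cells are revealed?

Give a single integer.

Answer: 7

Derivation:
Click 1 (0,4) count=1: revealed 1 new [(0,4)] -> total=1
Click 2 (4,1) count=0: revealed 6 new [(3,0) (3,1) (3,2) (4,0) (4,1) (4,2)] -> total=7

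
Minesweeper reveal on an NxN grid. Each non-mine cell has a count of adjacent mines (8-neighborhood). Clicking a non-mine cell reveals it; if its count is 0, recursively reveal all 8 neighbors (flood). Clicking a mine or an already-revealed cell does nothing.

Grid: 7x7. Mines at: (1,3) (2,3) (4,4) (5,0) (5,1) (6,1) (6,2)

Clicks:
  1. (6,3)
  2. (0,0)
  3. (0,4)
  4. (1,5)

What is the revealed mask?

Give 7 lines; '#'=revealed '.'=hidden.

Answer: ###.###
###.###
###.###
###.###
###..##
...####
...####

Derivation:
Click 1 (6,3) count=1: revealed 1 new [(6,3)] -> total=1
Click 2 (0,0) count=0: revealed 15 new [(0,0) (0,1) (0,2) (1,0) (1,1) (1,2) (2,0) (2,1) (2,2) (3,0) (3,1) (3,2) (4,0) (4,1) (4,2)] -> total=16
Click 3 (0,4) count=1: revealed 1 new [(0,4)] -> total=17
Click 4 (1,5) count=0: revealed 20 new [(0,5) (0,6) (1,4) (1,5) (1,6) (2,4) (2,5) (2,6) (3,4) (3,5) (3,6) (4,5) (4,6) (5,3) (5,4) (5,5) (5,6) (6,4) (6,5) (6,6)] -> total=37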